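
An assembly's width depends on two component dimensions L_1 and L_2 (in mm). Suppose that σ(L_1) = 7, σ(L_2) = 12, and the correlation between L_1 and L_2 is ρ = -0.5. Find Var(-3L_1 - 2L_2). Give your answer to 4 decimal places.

Var(L_1) = (7)² = 49;  Var(L_2) = (12)² = 144
Cov(L_1,L_2) = ρ·σ(L_1)·σ(L_2) = -0.5·7·12 = -42
Var(-3L_1 - 2L_2) = (-3)²·Var(L_1) + (-2)²·Var(L_2) + 2·(-3)·(-2)·Cov(L_1,L_2)
= 9·49 + 4·144 + 12·-42 = 513

513.0000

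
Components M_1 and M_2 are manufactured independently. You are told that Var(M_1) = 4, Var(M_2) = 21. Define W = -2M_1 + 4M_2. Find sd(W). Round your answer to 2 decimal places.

By independence, Var(W) = (-2)²Var(M_1) + (4)²Var(M_2)
= (-2)²·4 + (4)²·21 = 352
sd(W) = √352 ≈ 18.76

18.76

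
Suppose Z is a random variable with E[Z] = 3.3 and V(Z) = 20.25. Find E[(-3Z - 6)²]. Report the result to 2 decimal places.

E[-3Z - 6] = -3·3.3 − 6 = -15.9
V(-3Z - 6) = (-3)²·20.25 = 182.25
E[(-3Z - 6)²] = V((-3Z - 6)) + (E[(-3Z - 6)])² = 182.25 + (-15.9)² = 435.06

435.06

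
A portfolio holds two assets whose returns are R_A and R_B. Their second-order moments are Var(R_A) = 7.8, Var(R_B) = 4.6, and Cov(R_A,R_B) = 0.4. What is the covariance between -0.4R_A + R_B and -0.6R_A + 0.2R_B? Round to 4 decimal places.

2.5200

Cov(-0.4R_A + R_B, -0.6R_A + 0.2R_B) = (-0.4)(-0.6)Var(R_A) + (1)(0.2)Var(R_B) + [(-0.4)(0.2) + (1)(-0.6)]Cov(R_A,R_B)
= 0.24·7.8 + 0.2·4.6 + -0.68·0.4 = 2.52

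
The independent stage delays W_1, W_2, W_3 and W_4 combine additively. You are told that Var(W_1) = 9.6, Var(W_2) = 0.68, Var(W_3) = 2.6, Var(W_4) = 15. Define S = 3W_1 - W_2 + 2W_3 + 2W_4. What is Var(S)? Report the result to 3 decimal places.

By independence, Var(S) = (3)²Var(W_1) + (-1)²Var(W_2) + (2)²Var(W_3) + (2)²Var(W_4)
= (3)²·9.6 + (-1)²·0.68 + (2)²·2.6 + (2)²·15 = 157.48

157.480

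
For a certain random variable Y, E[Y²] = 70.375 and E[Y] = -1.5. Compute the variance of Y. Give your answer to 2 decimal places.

var(Y) = 70.375 − (-1.5)² = 68.125

68.13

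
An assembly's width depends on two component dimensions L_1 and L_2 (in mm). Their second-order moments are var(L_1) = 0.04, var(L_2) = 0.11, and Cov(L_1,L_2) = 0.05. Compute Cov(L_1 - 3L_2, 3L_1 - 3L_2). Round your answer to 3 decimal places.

Cov(L_1 - 3L_2, 3L_1 - 3L_2) = (1)(3)var(L_1) + (-3)(-3)var(L_2) + [(1)(-3) + (-3)(3)]Cov(L_1,L_2)
= 3·0.04 + 9·0.11 + -12·0.05 = 0.51

0.510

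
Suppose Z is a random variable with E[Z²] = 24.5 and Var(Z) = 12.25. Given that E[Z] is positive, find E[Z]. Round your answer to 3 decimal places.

(E[Z])² = E[Z²] − Var(Z) = 24.5 − 12.25 = 12.25
E[Z] = √12.25 = 3.5

3.500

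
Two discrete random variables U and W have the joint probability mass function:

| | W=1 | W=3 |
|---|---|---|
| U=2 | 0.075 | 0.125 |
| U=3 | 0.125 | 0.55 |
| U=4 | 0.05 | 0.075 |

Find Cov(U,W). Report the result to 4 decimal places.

0.0125

E[U] = 2.925,  E[W] = 2.5
E[UW] = 7.325
Cov(U,W) = E[UW] − E[U]E[W] = 7.325 − (2.925)(2.5) = 0.0125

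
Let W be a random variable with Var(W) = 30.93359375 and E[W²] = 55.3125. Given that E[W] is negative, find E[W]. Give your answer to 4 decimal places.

(E[W])² = E[W²] − Var(W) = 55.3125 − 30.93359375 = 24.37890625
E[W] = −√24.37890625 = -4.9375

-4.9375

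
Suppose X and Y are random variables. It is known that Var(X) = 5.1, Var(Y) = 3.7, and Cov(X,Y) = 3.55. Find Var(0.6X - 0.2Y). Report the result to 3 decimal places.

1.132

Var(0.6X - 0.2Y) = (0.6)²·Var(X) + (-0.2)²·Var(Y) + 2·(0.6)·(-0.2)·Cov(X,Y)
= 0.36·5.1 + 0.04·3.7 + -0.24·3.55 = 1.132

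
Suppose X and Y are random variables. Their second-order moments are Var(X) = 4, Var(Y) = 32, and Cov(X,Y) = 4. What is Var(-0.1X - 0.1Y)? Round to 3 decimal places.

0.440

Var(-0.1X - 0.1Y) = (-0.1)²·Var(X) + (-0.1)²·Var(Y) + 2·(-0.1)·(-0.1)·Cov(X,Y)
= 0.01·4 + 0.01·32 + 0.02·4 = 0.44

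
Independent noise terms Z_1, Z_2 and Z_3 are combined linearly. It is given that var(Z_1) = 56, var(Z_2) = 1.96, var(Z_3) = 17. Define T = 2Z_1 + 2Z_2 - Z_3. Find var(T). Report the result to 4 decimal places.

By independence, var(T) = (2)²var(Z_1) + (2)²var(Z_2) + (-1)²var(Z_3)
= (2)²·56 + (2)²·1.96 + (-1)²·17 = 248.84

248.8400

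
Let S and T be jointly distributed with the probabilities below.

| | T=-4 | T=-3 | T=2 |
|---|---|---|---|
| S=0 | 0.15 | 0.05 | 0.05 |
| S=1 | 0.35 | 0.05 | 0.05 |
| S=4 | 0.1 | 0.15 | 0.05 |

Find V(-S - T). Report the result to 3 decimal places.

E[S] = 1.65,  E[T] = -2.85,  E[ST] = -4.45
V(S) = 5.25 − (1.65)² = 2.5275;  V(T) = 12.45 − (-2.85)² = 4.3275
Cov(S,T) = -4.45 − (1.65)(-2.85) = 0.2525
V(-S - T) = (-1)²·2.5275 + (-1)²·4.3275 + 2·(-1)·(-1)·0.2525 = 7.36

7.360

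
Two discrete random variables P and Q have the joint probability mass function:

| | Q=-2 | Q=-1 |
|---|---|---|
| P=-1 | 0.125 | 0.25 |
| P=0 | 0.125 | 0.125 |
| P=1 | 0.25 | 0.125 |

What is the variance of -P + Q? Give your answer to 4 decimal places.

E[P] = 0,  E[Q] = -1.5,  E[PQ] = -0.125
var(P) = 0.75 − (0)² = 0.75;  var(Q) = 2.5 − (-1.5)² = 0.25
Cov(P,Q) = -0.125 − (0)(-1.5) = -0.125
var(-P + Q) = (-1)²·0.75 + (1)²·0.25 + 2·(-1)·(1)·-0.125 = 1.25

1.2500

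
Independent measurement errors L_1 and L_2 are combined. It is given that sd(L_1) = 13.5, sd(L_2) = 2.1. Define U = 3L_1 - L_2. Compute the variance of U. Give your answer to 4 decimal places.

1644.6600

Var(L_1) = 182.25, Var(L_2) = 4.41
By independence, Var(U) = (3)²Var(L_1) + (-1)²Var(L_2)
= (3)²·182.25 + (-1)²·4.41 = 1644.66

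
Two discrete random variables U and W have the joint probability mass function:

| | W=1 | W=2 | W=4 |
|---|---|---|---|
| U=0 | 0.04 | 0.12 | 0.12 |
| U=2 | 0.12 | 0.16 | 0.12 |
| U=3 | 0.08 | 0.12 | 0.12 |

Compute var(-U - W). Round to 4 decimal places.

E[U] = 1.76,  E[W] = 2.48,  E[UW] = 4.24
var(U) = 4.48 − (1.76)² = 1.3824;  var(W) = 7.6 − (2.48)² = 1.4496
Cov(U,W) = 4.24 − (1.76)(2.48) = -0.1248
var(-U - W) = (-1)²·1.3824 + (-1)²·1.4496 + 2·(-1)·(-1)·-0.1248 = 2.5824

2.5824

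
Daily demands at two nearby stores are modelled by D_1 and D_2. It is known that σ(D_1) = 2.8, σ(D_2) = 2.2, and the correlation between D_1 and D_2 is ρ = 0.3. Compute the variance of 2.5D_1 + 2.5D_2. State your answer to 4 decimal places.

102.3500

var(D_1) = (2.8)² = 7.84;  var(D_2) = (2.2)² = 4.84
cov(D_1,D_2) = ρ·σ(D_1)·σ(D_2) = 0.3·2.8·2.2 = 1.848
var(2.5D_1 + 2.5D_2) = (2.5)²·var(D_1) + (2.5)²·var(D_2) + 2·(2.5)·(2.5)·cov(D_1,D_2)
= 6.25·7.84 + 6.25·4.84 + 12.5·1.848 = 102.35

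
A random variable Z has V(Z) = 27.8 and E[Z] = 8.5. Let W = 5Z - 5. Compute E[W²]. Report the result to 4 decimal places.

2101.2500

E[5Z - 5] = 5·8.5 − 5 = 37.5
V(5Z - 5) = (5)²·27.8 = 695
E[W²] = V(W) + (E[W])² = 695 + (37.5)² = 2101.25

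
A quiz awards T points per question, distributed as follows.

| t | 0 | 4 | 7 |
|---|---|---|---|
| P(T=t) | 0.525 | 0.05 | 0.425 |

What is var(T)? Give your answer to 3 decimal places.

E[T] = (0)(0.525) + (4)(0.05) + (7)(0.425) = 3.175
E[T²] = (0)²(0.525) + (4)²(0.05) + (7)²(0.425) = 21.625
var(T) = E[T²] − (E[T])² = 21.625 − (3.175)² = 11.544375

11.544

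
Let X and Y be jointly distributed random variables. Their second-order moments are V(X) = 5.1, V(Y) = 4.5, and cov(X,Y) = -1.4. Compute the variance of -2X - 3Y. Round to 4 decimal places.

V(-2X - 3Y) = (-2)²·V(X) + (-3)²·V(Y) + 2·(-2)·(-3)·cov(X,Y)
= 4·5.1 + 9·4.5 + 12·-1.4 = 44.1

44.1000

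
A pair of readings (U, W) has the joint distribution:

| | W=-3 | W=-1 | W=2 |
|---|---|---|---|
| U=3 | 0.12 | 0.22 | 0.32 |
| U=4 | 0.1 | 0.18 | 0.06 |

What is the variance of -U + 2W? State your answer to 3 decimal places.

E[U] = 3.34,  E[W] = -0.3,  E[UW] = -1.26
V(U) = 11.38 − (3.34)² = 0.2244;  V(W) = 3.9 − (-0.3)² = 3.81
cov(U,W) = -1.26 − (3.34)(-0.3) = -0.258
V(-U + 2W) = (-1)²·0.2244 + (2)²·3.81 + 2·(-1)·(2)·-0.258 = 16.4964

16.496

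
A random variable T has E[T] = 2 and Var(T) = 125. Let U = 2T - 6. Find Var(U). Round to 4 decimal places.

500.0000

Var(2T - 6) = (2)²·Var(T) = 4·125 = 500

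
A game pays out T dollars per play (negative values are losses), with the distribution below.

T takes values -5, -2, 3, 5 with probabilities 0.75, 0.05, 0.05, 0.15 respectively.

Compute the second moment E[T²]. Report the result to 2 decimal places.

23.15

E[T²] = (-5)²(0.75) + (-2)²(0.05) + (3)²(0.05) + (5)²(0.15) = 23.15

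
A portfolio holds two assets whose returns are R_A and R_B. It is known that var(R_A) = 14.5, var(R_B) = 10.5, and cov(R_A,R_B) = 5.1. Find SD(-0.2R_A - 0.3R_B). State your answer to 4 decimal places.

var(-0.2R_A - 0.3R_B) = (-0.2)²·var(R_A) + (-0.3)²·var(R_B) + 2·(-0.2)·(-0.3)·cov(R_A,R_B)
= 0.04·14.5 + 0.09·10.5 + 0.12·5.1 = 2.137
SD(-0.2R_A - 0.3R_B) = √2.137 ≈ 1.4618

1.4618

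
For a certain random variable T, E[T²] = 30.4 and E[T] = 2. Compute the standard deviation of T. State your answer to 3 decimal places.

5.138

V(T) = 30.4 − (2)² = 26.4
sd(T) = √26.4 ≈ 5.138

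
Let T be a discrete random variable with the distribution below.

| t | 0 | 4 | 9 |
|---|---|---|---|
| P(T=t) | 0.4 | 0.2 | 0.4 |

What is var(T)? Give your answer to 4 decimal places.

E[T] = (0)(0.4) + (4)(0.2) + (9)(0.4) = 4.4
E[T²] = (0)²(0.4) + (4)²(0.2) + (9)²(0.4) = 35.6
var(T) = E[T²] − (E[T])² = 35.6 − (4.4)² = 16.24

16.2400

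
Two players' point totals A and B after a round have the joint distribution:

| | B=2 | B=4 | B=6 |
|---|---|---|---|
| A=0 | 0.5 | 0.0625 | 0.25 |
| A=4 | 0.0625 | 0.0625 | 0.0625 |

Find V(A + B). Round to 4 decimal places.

6.4375

E[A] = 0.75,  E[B] = 3.5,  E[AB] = 3
V(A) = 3 − (0.75)² = 2.4375;  V(B) = 15.5 − (3.5)² = 3.25
Cov(A,B) = 3 − (0.75)(3.5) = 0.375
V(A + B) = (1)²·2.4375 + (1)²·3.25 + 2·(1)·(1)·0.375 = 6.4375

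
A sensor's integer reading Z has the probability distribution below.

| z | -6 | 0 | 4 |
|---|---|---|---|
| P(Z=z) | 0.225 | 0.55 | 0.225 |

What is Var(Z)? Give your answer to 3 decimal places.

11.498

E[Z] = (-6)(0.225) + (0)(0.55) + (4)(0.225) = -0.45
E[Z²] = (-6)²(0.225) + (0)²(0.55) + (4)²(0.225) = 11.7
Var(Z) = E[Z²] − (E[Z])² = 11.7 − (-0.45)² = 11.4975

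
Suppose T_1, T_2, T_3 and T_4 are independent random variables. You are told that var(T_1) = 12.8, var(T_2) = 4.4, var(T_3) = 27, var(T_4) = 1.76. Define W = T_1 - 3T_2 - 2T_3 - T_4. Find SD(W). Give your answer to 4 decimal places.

12.7342

By independence, var(W) = (1)²var(T_1) + (-3)²var(T_2) + (-2)²var(T_3) + (-1)²var(T_4)
= (1)²·12.8 + (-3)²·4.4 + (-2)²·27 + (-1)²·1.76 = 162.16
SD(W) = √162.16 ≈ 12.7342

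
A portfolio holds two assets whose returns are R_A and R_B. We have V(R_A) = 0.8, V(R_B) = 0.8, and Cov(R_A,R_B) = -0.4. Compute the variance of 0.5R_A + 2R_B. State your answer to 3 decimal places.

2.600

V(0.5R_A + 2R_B) = (0.5)²·V(R_A) + (2)²·V(R_B) + 2·(0.5)·(2)·Cov(R_A,R_B)
= 0.25·0.8 + 4·0.8 + 2·-0.4 = 2.6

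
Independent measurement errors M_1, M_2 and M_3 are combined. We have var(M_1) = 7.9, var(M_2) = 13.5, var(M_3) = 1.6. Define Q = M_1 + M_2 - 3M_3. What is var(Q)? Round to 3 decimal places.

35.800

By independence, var(Q) = (1)²var(M_1) + (1)²var(M_2) + (-3)²var(M_3)
= (1)²·7.9 + (1)²·13.5 + (-3)²·1.6 = 35.8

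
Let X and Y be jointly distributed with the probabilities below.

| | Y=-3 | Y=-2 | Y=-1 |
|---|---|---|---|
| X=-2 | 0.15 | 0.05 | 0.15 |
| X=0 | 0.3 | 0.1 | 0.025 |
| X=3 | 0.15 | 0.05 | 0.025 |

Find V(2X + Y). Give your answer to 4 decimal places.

12.7975

E[X] = -0.025,  E[Y] = -2.4,  E[XY] = -0.325
V(X) = 3.425 − (-0.025)² = 3.424375;  V(Y) = 6.4 − (-2.4)² = 0.64
cov(X,Y) = -0.325 − (-0.025)(-2.4) = -0.385
V(2X + Y) = (2)²·3.424375 + (1)²·0.64 + 2·(2)·(1)·-0.385 = 12.7975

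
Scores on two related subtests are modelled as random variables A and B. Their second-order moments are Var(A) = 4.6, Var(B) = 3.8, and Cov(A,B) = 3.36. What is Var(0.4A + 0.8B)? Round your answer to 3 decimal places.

5.318

Var(0.4A + 0.8B) = (0.4)²·Var(A) + (0.8)²·Var(B) + 2·(0.4)·(0.8)·Cov(A,B)
= 0.16·4.6 + 0.64·3.8 + 0.64·3.36 = 5.3184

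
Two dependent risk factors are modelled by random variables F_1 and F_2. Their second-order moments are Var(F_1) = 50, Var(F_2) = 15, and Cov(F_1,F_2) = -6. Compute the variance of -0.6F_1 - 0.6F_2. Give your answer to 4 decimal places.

19.0800

Var(-0.6F_1 - 0.6F_2) = (-0.6)²·Var(F_1) + (-0.6)²·Var(F_2) + 2·(-0.6)·(-0.6)·Cov(F_1,F_2)
= 0.36·50 + 0.36·15 + 0.72·-6 = 19.08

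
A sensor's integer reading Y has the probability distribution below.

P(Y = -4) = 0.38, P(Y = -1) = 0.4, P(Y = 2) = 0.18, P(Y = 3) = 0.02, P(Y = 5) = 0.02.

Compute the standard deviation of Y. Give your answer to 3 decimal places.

E[Y] = (-4)(0.38) + (-1)(0.4) + (2)(0.18) + (3)(0.02) + (5)(0.02) = -1.4
E[Y²] = (-4)²(0.38) + (-1)²(0.4) + (2)²(0.18) + (3)²(0.02) + (5)²(0.02) = 7.88
Var(Y) = E[Y²] − (E[Y])² = 7.88 − (-1.4)² = 5.92
SD(Y) = √5.92 ≈ 2.433

2.433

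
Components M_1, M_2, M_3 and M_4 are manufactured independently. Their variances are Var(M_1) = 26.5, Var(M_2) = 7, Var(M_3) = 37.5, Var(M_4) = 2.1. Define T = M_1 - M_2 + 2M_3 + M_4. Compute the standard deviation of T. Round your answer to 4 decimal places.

13.6235

By independence, Var(T) = (1)²Var(M_1) + (-1)²Var(M_2) + (2)²Var(M_3) + (1)²Var(M_4)
= (1)²·26.5 + (-1)²·7 + (2)²·37.5 + (1)²·2.1 = 185.6
SD(T) = √185.6 ≈ 13.6235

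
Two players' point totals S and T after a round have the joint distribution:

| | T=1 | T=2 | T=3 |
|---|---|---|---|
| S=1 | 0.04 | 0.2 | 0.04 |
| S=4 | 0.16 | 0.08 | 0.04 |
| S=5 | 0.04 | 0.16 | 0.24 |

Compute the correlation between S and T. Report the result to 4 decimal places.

0.1863

E[S] = 3.6,  E[T] = 2.08
E[ST] = 7.72
cov(S,T) = E[ST] − E[S]E[T] = 7.72 − (3.6)(2.08) = 0.232
var(S) = 2.8,  var(T) = 0.5536
ρ = 0.232 / √(2.8·0.5536) ≈ 0.1863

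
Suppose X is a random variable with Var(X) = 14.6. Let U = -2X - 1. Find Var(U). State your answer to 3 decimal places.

58.400

Var(-2X - 1) = (-2)²·Var(X) = 4·14.6 = 58.4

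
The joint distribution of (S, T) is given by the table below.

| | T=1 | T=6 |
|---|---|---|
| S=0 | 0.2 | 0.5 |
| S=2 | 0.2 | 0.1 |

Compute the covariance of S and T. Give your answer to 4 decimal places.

-0.8000

E[S] = 0.6,  E[T] = 4
E[ST] = 1.6
Cov(S,T) = E[ST] − E[S]E[T] = 1.6 − (0.6)(4) = -0.8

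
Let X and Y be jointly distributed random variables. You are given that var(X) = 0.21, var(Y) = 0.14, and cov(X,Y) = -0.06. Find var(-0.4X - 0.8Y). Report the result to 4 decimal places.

0.0848

var(-0.4X - 0.8Y) = (-0.4)²·var(X) + (-0.8)²·var(Y) + 2·(-0.4)·(-0.8)·cov(X,Y)
= 0.16·0.21 + 0.64·0.14 + 0.64·-0.06 = 0.0848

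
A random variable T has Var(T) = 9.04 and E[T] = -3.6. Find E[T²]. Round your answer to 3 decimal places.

22.000

E[T²] = Var(T) + (E[T])² = 9.04 + (-3.6)² = 22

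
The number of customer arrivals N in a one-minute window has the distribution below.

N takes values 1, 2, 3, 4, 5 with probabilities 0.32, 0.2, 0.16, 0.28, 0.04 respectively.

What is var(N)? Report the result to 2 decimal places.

1.69

E[N] = (1)(0.32) + (2)(0.2) + (3)(0.16) + (4)(0.28) + (5)(0.04) = 2.52
E[N²] = (1)²(0.32) + (2)²(0.2) + (3)²(0.16) + (4)²(0.28) + (5)²(0.04) = 8.04
var(N) = E[N²] − (E[N])² = 8.04 − (2.52)² = 1.6896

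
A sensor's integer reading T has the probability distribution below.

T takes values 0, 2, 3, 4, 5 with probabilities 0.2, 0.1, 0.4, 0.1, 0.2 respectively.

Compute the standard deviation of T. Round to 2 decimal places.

E[T] = (0)(0.2) + (2)(0.1) + (3)(0.4) + (4)(0.1) + (5)(0.2) = 2.8
E[T²] = (0)²(0.2) + (2)²(0.1) + (3)²(0.4) + (4)²(0.1) + (5)²(0.2) = 10.6
Var(T) = E[T²] − (E[T])² = 10.6 − (2.8)² = 2.76
sd(T) = √2.76 ≈ 1.66

1.66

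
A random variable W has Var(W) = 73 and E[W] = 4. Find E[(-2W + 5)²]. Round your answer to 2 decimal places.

301.00

E[-2W + 5] = -2·4 + 5 = -3
Var(-2W + 5) = (-2)²·73 = 292
E[(-2W + 5)²] = Var((-2W + 5)) + (E[(-2W + 5)])² = 292 + (-3)² = 301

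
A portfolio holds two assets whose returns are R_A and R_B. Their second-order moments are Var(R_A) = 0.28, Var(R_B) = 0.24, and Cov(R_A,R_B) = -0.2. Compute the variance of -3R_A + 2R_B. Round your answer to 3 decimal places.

Var(-3R_A + 2R_B) = (-3)²·Var(R_A) + (2)²·Var(R_B) + 2·(-3)·(2)·Cov(R_A,R_B)
= 9·0.28 + 4·0.24 + -12·-0.2 = 5.88

5.880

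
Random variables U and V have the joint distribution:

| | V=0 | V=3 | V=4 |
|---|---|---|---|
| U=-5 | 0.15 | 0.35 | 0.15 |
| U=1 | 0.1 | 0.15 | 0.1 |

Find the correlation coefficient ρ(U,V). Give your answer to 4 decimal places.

E[U] = -2.9,  E[V] = 2.5
E[UV] = -7.4
cov(U,V) = E[UV] − E[U]E[V] = -7.4 − (-2.9)(2.5) = -0.15
Var(U) = 8.19,  Var(V) = 2.25
ρ = -0.15 / √(8.19·2.25) ≈ -0.0349

-0.0349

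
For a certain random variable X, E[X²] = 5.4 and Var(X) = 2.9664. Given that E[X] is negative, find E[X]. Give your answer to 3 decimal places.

-1.560

(E[X])² = E[X²] − Var(X) = 5.4 − 2.9664 = 2.4336
E[X] = −√2.4336 = -1.56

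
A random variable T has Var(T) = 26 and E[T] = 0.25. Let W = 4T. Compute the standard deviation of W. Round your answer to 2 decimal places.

20.40

Var(4T) = (4)²·26 = 416
SD(W) = √416 ≈ 20.40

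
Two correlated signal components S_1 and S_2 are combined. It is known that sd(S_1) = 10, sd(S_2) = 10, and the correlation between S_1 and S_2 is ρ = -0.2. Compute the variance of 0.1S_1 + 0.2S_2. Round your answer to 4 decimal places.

V(S_1) = (10)² = 100;  V(S_2) = (10)² = 100
Cov(S_1,S_2) = ρ·sd(S_1)·sd(S_2) = -0.2·10·10 = -20
V(0.1S_1 + 0.2S_2) = (0.1)²·V(S_1) + (0.2)²·V(S_2) + 2·(0.1)·(0.2)·Cov(S_1,S_2)
= 0.01·100 + 0.04·100 + 0.04·-20 = 4.2

4.2000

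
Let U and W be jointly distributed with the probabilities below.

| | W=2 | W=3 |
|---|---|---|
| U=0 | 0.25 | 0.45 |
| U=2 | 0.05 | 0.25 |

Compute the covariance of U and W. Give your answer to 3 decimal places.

E[U] = 0.6,  E[W] = 2.7
E[UW] = 1.7
cov(U,W) = E[UW] − E[U]E[W] = 1.7 − (0.6)(2.7) = 0.08

0.080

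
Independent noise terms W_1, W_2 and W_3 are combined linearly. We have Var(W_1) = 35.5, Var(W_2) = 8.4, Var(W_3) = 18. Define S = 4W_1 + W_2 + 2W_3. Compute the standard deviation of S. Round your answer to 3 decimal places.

By independence, Var(S) = (4)²Var(W_1) + (1)²Var(W_2) + (2)²Var(W_3)
= (4)²·35.5 + (1)²·8.4 + (2)²·18 = 648.4
SD(S) = √648.4 ≈ 25.464

25.464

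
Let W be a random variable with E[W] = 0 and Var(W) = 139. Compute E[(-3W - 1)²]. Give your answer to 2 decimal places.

1252.00

E[-3W - 1] = -3·0 − 1 = -1
Var(-3W - 1) = (-3)²·139 = 1251
E[(-3W - 1)²] = Var((-3W - 1)) + (E[(-3W - 1)])² = 1251 + (-1)² = 1252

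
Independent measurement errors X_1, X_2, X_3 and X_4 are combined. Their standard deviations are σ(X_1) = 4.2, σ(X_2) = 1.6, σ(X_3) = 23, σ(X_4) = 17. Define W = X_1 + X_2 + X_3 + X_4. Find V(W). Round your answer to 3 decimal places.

V(X_1) = 17.64, V(X_2) = 2.56, V(X_3) = 529, V(X_4) = 289
By independence, V(W) = (1)²V(X_1) + (1)²V(X_2) + (1)²V(X_3) + (1)²V(X_4)
= (1)²·17.64 + (1)²·2.56 + (1)²·529 + (1)²·289 = 838.2

838.200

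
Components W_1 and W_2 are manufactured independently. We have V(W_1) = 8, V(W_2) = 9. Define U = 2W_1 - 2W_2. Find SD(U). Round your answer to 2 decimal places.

8.25

By independence, V(U) = (2)²V(W_1) + (-2)²V(W_2)
= (2)²·8 + (-2)²·9 = 68
SD(U) = √68 ≈ 8.25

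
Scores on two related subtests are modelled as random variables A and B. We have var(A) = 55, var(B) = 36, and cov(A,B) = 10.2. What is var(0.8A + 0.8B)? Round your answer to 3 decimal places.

71.296

var(0.8A + 0.8B) = (0.8)²·var(A) + (0.8)²·var(B) + 2·(0.8)·(0.8)·cov(A,B)
= 0.64·55 + 0.64·36 + 1.28·10.2 = 71.296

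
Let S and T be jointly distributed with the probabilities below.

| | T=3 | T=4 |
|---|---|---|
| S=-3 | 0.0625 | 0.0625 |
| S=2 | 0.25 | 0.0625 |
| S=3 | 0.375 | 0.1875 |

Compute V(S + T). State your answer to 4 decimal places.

E[S] = 1.9375,  E[T] = 3.3125,  E[ST] = 6.3125
V(S) = 7.4375 − (1.9375)² = 3.68359375;  V(T) = 11.1875 − (3.3125)² = 0.21484375
cov(S,T) = 6.3125 − (1.9375)(3.3125) = -0.10546875
V(S + T) = (1)²·3.68359375 + (1)²·0.21484375 + 2·(1)·(1)·-0.10546875 = 3.6875

3.6875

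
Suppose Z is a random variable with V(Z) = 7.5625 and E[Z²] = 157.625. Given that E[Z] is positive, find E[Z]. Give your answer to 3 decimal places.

(E[Z])² = E[Z²] − V(Z) = 157.625 − 7.5625 = 150.0625
E[Z] = √150.0625 = 12.25

12.250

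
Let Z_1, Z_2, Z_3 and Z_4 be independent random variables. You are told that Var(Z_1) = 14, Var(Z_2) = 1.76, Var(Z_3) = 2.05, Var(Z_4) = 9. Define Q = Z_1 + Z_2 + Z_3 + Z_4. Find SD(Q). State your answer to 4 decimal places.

5.1778

By independence, Var(Q) = (1)²Var(Z_1) + (1)²Var(Z_2) + (1)²Var(Z_3) + (1)²Var(Z_4)
= (1)²·14 + (1)²·1.76 + (1)²·2.05 + (1)²·9 = 26.81
SD(Q) = √26.81 ≈ 5.1778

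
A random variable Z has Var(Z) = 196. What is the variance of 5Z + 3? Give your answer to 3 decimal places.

Var(5Z + 3) = (5)²·Var(Z) = 25·196 = 4900

4900.000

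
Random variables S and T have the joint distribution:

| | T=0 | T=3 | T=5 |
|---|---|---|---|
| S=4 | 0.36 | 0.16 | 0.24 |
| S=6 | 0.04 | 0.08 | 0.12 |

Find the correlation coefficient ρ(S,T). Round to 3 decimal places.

0.251

E[S] = 4.48,  E[T] = 2.52
E[ST] = 11.76
Cov(S,T) = E[ST] − E[S]E[T] = 11.76 − (4.48)(2.52) = 0.4704
Var(S) = 0.7296,  Var(T) = 4.8096
ρ = 0.4704 / √(0.7296·4.8096) ≈ 0.251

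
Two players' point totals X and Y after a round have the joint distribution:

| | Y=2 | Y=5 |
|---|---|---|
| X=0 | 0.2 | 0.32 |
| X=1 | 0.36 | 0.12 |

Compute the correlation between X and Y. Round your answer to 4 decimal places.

E[X] = 0.48,  E[Y] = 3.32
E[XY] = 1.32
Cov(X,Y) = E[XY] − E[X]E[Y] = 1.32 − (0.48)(3.32) = -0.2736
Var(X) = 0.2496,  Var(Y) = 2.2176
ρ = -0.2736 / √(0.2496·2.2176) ≈ -0.3677

-0.3677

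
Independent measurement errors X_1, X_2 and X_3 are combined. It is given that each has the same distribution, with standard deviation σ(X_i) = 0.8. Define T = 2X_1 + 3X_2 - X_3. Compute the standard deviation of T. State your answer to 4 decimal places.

2.9933

Var(X_i) = (0.8)² = 0.64
By independence, Var(T) = (2)²Var(X_1) + (3)²Var(X_2) + (-1)²Var(X_3)
= (2)²·0.64 + (3)²·0.64 + (-1)²·0.64 = 8.96
σ(T) = √8.96 ≈ 2.9933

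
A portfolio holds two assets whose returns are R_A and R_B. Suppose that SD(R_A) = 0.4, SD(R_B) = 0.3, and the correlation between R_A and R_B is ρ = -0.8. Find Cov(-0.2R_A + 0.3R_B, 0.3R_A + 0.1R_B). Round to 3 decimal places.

var(R_A) = (0.4)² = 0.16;  var(R_B) = (0.3)² = 0.09
Cov(R_A,R_B) = ρ·SD(R_A)·SD(R_B) = -0.8·0.4·0.3 = -0.096
Cov(-0.2R_A + 0.3R_B, 0.3R_A + 0.1R_B) = (-0.2)(0.3)var(R_A) + (0.3)(0.1)var(R_B) + [(-0.2)(0.1) + (0.3)(0.3)]Cov(R_A,R_B)
= -0.06·0.16 + 0.03·0.09 + 0.07·-0.096 = -0.01362

-0.014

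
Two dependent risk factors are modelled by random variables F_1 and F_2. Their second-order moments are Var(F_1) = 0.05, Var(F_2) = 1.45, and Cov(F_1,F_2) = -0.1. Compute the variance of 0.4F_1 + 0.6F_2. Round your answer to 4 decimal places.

0.4820

Var(0.4F_1 + 0.6F_2) = (0.4)²·Var(F_1) + (0.6)²·Var(F_2) + 2·(0.4)·(0.6)·Cov(F_1,F_2)
= 0.16·0.05 + 0.36·1.45 + 0.48·-0.1 = 0.482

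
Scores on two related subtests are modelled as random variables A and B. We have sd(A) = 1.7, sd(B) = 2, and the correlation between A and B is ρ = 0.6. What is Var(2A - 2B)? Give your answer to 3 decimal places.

Var(A) = (1.7)² = 2.89;  Var(B) = (2)² = 4
cov(A,B) = ρ·sd(A)·sd(B) = 0.6·1.7·2 = 2.04
Var(2A - 2B) = (2)²·Var(A) + (-2)²·Var(B) + 2·(2)·(-2)·cov(A,B)
= 4·2.89 + 4·4 + -8·2.04 = 11.24

11.240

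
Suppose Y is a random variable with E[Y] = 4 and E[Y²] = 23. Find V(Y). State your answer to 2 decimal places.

V(Y) = 23 − (4)² = 7

7.00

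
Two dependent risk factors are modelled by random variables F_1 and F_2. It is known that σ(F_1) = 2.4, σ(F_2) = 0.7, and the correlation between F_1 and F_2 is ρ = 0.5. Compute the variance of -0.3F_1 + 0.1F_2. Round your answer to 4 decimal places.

0.4729

var(F_1) = (2.4)² = 5.76;  var(F_2) = (0.7)² = 0.49
Cov(F_1,F_2) = ρ·σ(F_1)·σ(F_2) = 0.5·2.4·0.7 = 0.84
var(-0.3F_1 + 0.1F_2) = (-0.3)²·var(F_1) + (0.1)²·var(F_2) + 2·(-0.3)·(0.1)·Cov(F_1,F_2)
= 0.09·5.76 + 0.01·0.49 + -0.06·0.84 = 0.4729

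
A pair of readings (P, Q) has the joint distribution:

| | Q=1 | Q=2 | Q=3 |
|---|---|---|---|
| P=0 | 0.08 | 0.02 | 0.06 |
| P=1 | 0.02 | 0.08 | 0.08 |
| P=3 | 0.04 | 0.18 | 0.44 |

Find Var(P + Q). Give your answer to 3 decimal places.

2.600

E[P] = 2.16,  E[Q] = 2.44,  E[PQ] = 5.58
Var(P) = 6.12 − (2.16)² = 1.4544;  Var(Q) = 6.48 − (2.44)² = 0.5264
Cov(P,Q) = 5.58 − (2.16)(2.44) = 0.3096
Var(P + Q) = (1)²·1.4544 + (1)²·0.5264 + 2·(1)·(1)·0.3096 = 2.6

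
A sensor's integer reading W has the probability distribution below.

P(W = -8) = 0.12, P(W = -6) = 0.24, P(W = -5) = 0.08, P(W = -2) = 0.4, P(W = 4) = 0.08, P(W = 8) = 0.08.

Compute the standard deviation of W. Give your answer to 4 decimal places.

4.3989

E[W] = (-8)(0.12) + (-6)(0.24) + (-5)(0.08) + (-2)(0.4) + (4)(0.08) + (8)(0.08) = -2.64
E[W²] = (-8)²(0.12) + (-6)²(0.24) + (-5)²(0.08) + (-2)²(0.4) + (4)²(0.08) + (8)²(0.08) = 26.32
var(W) = E[W²] − (E[W])² = 26.32 − (-2.64)² = 19.3504
σ(W) = √19.3504 ≈ 4.3989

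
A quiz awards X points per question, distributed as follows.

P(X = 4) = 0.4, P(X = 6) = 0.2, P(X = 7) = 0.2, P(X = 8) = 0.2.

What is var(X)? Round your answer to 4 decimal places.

2.5600

E[X] = (4)(0.4) + (6)(0.2) + (7)(0.2) + (8)(0.2) = 5.8
E[X²] = (4)²(0.4) + (6)²(0.2) + (7)²(0.2) + (8)²(0.2) = 36.2
var(X) = E[X²] − (E[X])² = 36.2 − (5.8)² = 2.56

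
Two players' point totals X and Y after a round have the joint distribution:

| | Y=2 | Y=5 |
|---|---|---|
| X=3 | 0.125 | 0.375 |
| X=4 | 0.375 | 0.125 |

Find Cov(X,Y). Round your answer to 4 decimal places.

-0.3750

E[X] = 3.5,  E[Y] = 3.5
E[XY] = 11.875
Cov(X,Y) = E[XY] − E[X]E[Y] = 11.875 − (3.5)(3.5) = -0.375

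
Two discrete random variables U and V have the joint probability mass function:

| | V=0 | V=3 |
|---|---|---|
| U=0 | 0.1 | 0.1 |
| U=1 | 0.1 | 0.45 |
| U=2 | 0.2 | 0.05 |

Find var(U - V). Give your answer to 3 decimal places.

3.088

E[U] = 1.05,  E[V] = 1.8,  E[UV] = 1.65
var(U) = 1.55 − (1.05)² = 0.4475;  var(V) = 5.4 − (1.8)² = 2.16
Cov(U,V) = 1.65 − (1.05)(1.8) = -0.24
var(U - V) = (1)²·0.4475 + (-1)²·2.16 + 2·(1)·(-1)·-0.24 = 3.0875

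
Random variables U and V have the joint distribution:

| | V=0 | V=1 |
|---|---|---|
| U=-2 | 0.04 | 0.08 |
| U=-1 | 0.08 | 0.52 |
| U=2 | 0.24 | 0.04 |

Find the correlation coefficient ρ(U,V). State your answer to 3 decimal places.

-0.602

E[U] = -0.28,  E[V] = 0.64
E[UV] = -0.6
cov(U,V) = E[UV] − E[U]E[V] = -0.6 − (-0.28)(0.64) = -0.4208
Var(U) = 2.1216,  Var(V) = 0.2304
ρ = -0.4208 / √(2.1216·0.2304) ≈ -0.602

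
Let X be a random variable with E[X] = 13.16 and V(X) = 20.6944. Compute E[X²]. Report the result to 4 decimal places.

E[X²] = V(X) + (E[X])² = 20.6944 + (13.16)² = 193.88

193.8800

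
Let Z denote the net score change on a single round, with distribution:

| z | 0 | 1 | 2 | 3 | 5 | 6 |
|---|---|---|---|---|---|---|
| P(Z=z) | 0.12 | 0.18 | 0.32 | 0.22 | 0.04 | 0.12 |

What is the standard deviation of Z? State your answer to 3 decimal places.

E[Z] = (0)(0.12) + (1)(0.18) + (2)(0.32) + (3)(0.22) + (5)(0.04) + (6)(0.12) = 2.4
E[Z²] = (0)²(0.12) + (1)²(0.18) + (2)²(0.32) + (3)²(0.22) + (5)²(0.04) + (6)²(0.12) = 8.76
V(Z) = E[Z²] − (E[Z])² = 8.76 − (2.4)² = 3
SD(Z) = √3 ≈ 1.732

1.732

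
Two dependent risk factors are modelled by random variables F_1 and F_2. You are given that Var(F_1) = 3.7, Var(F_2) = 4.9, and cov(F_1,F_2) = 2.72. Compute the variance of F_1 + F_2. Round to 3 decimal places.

14.040

Var(F_1 + F_2) = (1)²·Var(F_1) + (1)²·Var(F_2) + 2·(1)·(1)·cov(F_1,F_2)
= 1·3.7 + 1·4.9 + 2·2.72 = 14.04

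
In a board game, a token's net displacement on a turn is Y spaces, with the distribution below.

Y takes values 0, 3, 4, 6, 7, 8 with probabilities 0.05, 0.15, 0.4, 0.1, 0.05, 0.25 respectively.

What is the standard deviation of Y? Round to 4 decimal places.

2.1909

E[Y] = (0)(0.05) + (3)(0.15) + (4)(0.4) + (6)(0.1) + (7)(0.05) + (8)(0.25) = 5
E[Y²] = (0)²(0.05) + (3)²(0.15) + (4)²(0.4) + (6)²(0.1) + (7)²(0.05) + (8)²(0.25) = 29.8
Var(Y) = E[Y²] − (E[Y])² = 29.8 − (5)² = 4.8
sd(Y) = √4.8 ≈ 2.1909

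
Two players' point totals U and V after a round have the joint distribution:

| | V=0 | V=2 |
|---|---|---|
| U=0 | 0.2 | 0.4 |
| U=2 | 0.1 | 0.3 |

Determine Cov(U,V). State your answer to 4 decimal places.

E[U] = 0.8,  E[V] = 1.4
E[UV] = 1.2
Cov(U,V) = E[UV] − E[U]E[V] = 1.2 − (0.8)(1.4) = 0.08

0.0800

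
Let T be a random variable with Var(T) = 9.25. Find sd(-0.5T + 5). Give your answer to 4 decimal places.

Var(-0.5T + 5) = (-0.5)²·9.25 = 2.3125
sd(-0.5T + 5) = √2.3125 ≈ 1.5207

1.5207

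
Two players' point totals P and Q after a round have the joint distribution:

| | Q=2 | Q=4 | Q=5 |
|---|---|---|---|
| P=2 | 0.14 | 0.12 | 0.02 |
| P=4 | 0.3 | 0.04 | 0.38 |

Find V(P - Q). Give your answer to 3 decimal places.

2.234

E[P] = 3.44,  E[Q] = 3.52,  E[PQ] = 12.36
V(P) = 12.64 − (3.44)² = 0.8064;  V(Q) = 14.32 − (3.52)² = 1.9296
Cov(P,Q) = 12.36 − (3.44)(3.52) = 0.2512
V(P - Q) = (1)²·0.8064 + (-1)²·1.9296 + 2·(1)·(-1)·0.2512 = 2.2336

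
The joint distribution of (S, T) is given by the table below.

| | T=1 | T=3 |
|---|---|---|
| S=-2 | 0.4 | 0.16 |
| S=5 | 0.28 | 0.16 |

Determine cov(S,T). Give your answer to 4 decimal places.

E[S] = 1.08,  E[T] = 1.64
E[ST] = 2.04
cov(S,T) = E[ST] − E[S]E[T] = 2.04 − (1.08)(1.64) = 0.2688

0.2688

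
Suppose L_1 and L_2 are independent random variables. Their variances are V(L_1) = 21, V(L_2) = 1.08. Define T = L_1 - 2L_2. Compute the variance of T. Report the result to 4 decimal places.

25.3200

By independence, V(T) = (1)²V(L_1) + (-2)²V(L_2)
= (1)²·21 + (-2)²·1.08 = 25.32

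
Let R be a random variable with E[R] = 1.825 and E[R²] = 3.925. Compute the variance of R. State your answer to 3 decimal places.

Var(R) = 3.925 − (1.825)² = 0.594375

0.594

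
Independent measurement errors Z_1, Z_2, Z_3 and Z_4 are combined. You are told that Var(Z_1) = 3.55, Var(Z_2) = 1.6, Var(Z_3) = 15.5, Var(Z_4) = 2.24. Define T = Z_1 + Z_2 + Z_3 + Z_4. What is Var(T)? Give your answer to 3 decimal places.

By independence, Var(T) = (1)²Var(Z_1) + (1)²Var(Z_2) + (1)²Var(Z_3) + (1)²Var(Z_4)
= (1)²·3.55 + (1)²·1.6 + (1)²·15.5 + (1)²·2.24 = 22.89

22.890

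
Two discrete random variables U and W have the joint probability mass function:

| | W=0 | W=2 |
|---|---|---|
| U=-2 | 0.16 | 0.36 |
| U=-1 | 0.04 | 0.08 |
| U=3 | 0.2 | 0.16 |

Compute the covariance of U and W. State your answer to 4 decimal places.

-0.5440

E[U] = -0.08,  E[W] = 1.2
E[UW] = -0.64
Cov(U,W) = E[UW] − E[U]E[W] = -0.64 − (-0.08)(1.2) = -0.544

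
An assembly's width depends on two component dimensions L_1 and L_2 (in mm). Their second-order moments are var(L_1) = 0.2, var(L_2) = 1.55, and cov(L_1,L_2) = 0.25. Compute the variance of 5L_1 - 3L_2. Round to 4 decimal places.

11.4500

var(5L_1 - 3L_2) = (5)²·var(L_1) + (-3)²·var(L_2) + 2·(5)·(-3)·cov(L_1,L_2)
= 25·0.2 + 9·1.55 + -30·0.25 = 11.45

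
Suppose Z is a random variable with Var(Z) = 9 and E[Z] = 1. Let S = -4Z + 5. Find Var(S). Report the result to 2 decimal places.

144.00

Var(-4Z + 5) = (-4)²·Var(Z) = 16·9 = 144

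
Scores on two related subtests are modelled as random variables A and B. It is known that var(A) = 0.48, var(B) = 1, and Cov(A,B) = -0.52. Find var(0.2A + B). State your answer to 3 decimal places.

0.811

var(0.2A + B) = (0.2)²·var(A) + (1)²·var(B) + 2·(0.2)·(1)·Cov(A,B)
= 0.04·0.48 + 1·1 + 0.4·-0.52 = 0.8112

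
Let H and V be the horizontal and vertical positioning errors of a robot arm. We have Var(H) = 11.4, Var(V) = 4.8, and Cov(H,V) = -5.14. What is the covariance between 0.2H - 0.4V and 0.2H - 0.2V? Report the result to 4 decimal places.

Cov(0.2H - 0.4V, 0.2H - 0.2V) = (0.2)(0.2)Var(H) + (-0.4)(-0.2)Var(V) + [(0.2)(-0.2) + (-0.4)(0.2)]Cov(H,V)
= 0.04·11.4 + 0.08·4.8 + -0.12·-5.14 = 1.4568

1.4568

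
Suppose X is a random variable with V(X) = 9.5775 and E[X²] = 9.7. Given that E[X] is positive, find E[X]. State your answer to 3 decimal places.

(E[X])² = E[X²] − V(X) = 9.7 − 9.5775 = 0.1225
E[X] = √0.1225 = 0.35

0.350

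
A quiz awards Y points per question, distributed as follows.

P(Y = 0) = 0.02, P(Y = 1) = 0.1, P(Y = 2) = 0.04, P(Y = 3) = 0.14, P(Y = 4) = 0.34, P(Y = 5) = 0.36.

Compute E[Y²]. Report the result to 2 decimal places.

15.96

E[Y²] = (0)²(0.02) + (1)²(0.1) + (2)²(0.04) + (3)²(0.14) + (4)²(0.34) + (5)²(0.36) = 15.96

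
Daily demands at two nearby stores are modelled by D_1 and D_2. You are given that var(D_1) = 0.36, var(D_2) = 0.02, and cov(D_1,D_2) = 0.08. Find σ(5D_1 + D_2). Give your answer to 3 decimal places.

var(5D_1 + D_2) = (5)²·var(D_1) + (1)²·var(D_2) + 2·(5)·(1)·cov(D_1,D_2)
= 25·0.36 + 1·0.02 + 10·0.08 = 9.82
σ(5D_1 + D_2) = √9.82 ≈ 3.134

3.134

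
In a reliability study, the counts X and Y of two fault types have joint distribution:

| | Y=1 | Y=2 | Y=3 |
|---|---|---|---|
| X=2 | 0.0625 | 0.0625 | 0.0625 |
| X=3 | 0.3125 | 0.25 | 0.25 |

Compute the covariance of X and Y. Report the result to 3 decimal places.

E[X] = 2.8125,  E[Y] = 1.9375
E[XY] = 5.4375
Cov(X,Y) = E[XY] − E[X]E[Y] = 5.4375 − (2.8125)(1.9375) = -0.01171875

-0.012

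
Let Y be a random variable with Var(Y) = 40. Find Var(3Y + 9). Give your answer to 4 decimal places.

360.0000

Var(3Y + 9) = (3)²·Var(Y) = 9·40 = 360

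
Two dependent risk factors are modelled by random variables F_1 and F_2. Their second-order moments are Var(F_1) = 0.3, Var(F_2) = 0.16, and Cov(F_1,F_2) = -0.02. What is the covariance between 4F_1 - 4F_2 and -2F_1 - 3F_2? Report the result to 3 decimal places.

-0.400

Cov(4F_1 - 4F_2, -2F_1 - 3F_2) = (4)(-2)Var(F_1) + (-4)(-3)Var(F_2) + [(4)(-3) + (-4)(-2)]Cov(F_1,F_2)
= -8·0.3 + 12·0.16 + -4·-0.02 = -0.4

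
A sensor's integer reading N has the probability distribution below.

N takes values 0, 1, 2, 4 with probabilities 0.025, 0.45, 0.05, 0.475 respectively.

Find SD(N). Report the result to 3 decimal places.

E[N] = (0)(0.025) + (1)(0.45) + (2)(0.05) + (4)(0.475) = 2.45
E[N²] = (0)²(0.025) + (1)²(0.45) + (2)²(0.05) + (4)²(0.475) = 8.25
var(N) = E[N²] − (E[N])² = 8.25 − (2.45)² = 2.2475
SD(N) = √2.2475 ≈ 1.499

1.499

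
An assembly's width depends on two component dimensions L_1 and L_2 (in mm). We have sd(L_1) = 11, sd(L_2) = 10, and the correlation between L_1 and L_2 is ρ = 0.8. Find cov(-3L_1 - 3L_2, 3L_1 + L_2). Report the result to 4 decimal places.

-2445.0000

V(L_1) = (11)² = 121;  V(L_2) = (10)² = 100
cov(L_1,L_2) = ρ·sd(L_1)·sd(L_2) = 0.8·11·10 = 88
cov(-3L_1 - 3L_2, 3L_1 + L_2) = (-3)(3)V(L_1) + (-3)(1)V(L_2) + [(-3)(1) + (-3)(3)]cov(L_1,L_2)
= -9·121 + -3·100 + -12·88 = -2445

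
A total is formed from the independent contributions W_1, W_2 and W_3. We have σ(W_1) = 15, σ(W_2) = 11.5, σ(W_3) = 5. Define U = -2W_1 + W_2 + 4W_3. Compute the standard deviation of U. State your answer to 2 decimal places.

37.85

V(W_1) = 225, V(W_2) = 132.25, V(W_3) = 25
By independence, V(U) = (-2)²V(W_1) + (1)²V(W_2) + (4)²V(W_3)
= (-2)²·225 + (1)²·132.25 + (4)²·25 = 1432.25
σ(U) = √1432.25 ≈ 37.85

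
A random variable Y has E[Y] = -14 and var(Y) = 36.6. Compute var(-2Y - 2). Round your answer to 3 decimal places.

146.400

var(-2Y - 2) = (-2)²·var(Y) = 4·36.6 = 146.4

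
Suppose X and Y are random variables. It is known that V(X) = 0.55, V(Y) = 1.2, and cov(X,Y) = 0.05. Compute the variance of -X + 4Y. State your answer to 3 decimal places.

V(-X + 4Y) = (-1)²·V(X) + (4)²·V(Y) + 2·(-1)·(4)·cov(X,Y)
= 1·0.55 + 16·1.2 + -8·0.05 = 19.35

19.350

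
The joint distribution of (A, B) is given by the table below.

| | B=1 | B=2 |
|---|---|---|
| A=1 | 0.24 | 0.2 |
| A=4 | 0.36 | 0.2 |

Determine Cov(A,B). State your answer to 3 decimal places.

-0.072

E[A] = 2.68,  E[B] = 1.4
E[AB] = 3.68
Cov(A,B) = E[AB] − E[A]E[B] = 3.68 − (2.68)(1.4) = -0.072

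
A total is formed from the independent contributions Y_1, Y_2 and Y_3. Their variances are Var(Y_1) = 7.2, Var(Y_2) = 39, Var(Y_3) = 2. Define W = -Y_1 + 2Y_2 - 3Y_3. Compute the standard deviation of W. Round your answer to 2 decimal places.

13.46

By independence, Var(W) = (-1)²Var(Y_1) + (2)²Var(Y_2) + (-3)²Var(Y_3)
= (-1)²·7.2 + (2)²·39 + (-3)²·2 = 181.2
SD(W) = √181.2 ≈ 13.46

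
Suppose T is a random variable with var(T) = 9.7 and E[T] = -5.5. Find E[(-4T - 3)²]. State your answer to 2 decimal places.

516.20

E[-4T - 3] = -4·-5.5 − 3 = 19
var(-4T - 3) = (-4)²·9.7 = 155.2
E[(-4T - 3)²] = var((-4T - 3)) + (E[(-4T - 3)])² = 155.2 + (19)² = 516.2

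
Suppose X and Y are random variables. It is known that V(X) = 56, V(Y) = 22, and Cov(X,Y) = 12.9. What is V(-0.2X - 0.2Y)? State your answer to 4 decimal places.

V(-0.2X - 0.2Y) = (-0.2)²·V(X) + (-0.2)²·V(Y) + 2·(-0.2)·(-0.2)·Cov(X,Y)
= 0.04·56 + 0.04·22 + 0.08·12.9 = 4.152

4.1520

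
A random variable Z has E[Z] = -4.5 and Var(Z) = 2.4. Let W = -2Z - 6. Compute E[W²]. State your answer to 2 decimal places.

18.60

E[-2Z - 6] = -2·-4.5 − 6 = 3
Var(-2Z - 6) = (-2)²·2.4 = 9.6
E[W²] = Var(W) + (E[W])² = 9.6 + (3)² = 18.6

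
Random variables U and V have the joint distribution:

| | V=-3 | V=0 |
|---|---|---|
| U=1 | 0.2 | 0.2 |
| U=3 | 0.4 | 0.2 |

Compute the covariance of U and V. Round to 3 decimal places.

E[U] = 2.2,  E[V] = -1.8
E[UV] = -4.2
Cov(U,V) = E[UV] − E[U]E[V] = -4.2 − (2.2)(-1.8) = -0.24

-0.240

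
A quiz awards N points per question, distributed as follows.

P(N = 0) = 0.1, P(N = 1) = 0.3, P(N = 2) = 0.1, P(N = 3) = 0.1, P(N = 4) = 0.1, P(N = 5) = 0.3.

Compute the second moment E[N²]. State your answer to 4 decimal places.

E[N²] = (0)²(0.1) + (1)²(0.3) + (2)²(0.1) + (3)²(0.1) + (4)²(0.1) + (5)²(0.3) = 10.7

10.7000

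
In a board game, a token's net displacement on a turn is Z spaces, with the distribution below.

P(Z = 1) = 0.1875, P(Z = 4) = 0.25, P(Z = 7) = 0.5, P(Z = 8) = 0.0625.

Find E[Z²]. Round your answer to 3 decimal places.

32.688

E[Z²] = (1)²(0.1875) + (4)²(0.25) + (7)²(0.5) + (8)²(0.0625) = 32.6875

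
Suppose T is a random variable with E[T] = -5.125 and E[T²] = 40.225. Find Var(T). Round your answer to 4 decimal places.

Var(T) = 40.225 − (-5.125)² = 13.959375

13.9594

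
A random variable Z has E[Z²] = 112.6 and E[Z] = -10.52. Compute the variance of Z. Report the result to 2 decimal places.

Var(Z) = 112.6 − (-10.52)² = 1.9296

1.93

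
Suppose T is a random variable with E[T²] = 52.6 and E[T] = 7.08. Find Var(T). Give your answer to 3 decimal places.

Var(T) = 52.6 − (7.08)² = 2.4736

2.474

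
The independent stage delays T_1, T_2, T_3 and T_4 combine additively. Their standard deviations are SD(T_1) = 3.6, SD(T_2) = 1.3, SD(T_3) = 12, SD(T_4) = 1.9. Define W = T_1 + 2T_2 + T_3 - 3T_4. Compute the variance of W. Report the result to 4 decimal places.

196.2100

Var(T_1) = 12.96, Var(T_2) = 1.69, Var(T_3) = 144, Var(T_4) = 3.61
By independence, Var(W) = (1)²Var(T_1) + (2)²Var(T_2) + (1)²Var(T_3) + (-3)²Var(T_4)
= (1)²·12.96 + (2)²·1.69 + (1)²·144 + (-3)²·3.61 = 196.21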